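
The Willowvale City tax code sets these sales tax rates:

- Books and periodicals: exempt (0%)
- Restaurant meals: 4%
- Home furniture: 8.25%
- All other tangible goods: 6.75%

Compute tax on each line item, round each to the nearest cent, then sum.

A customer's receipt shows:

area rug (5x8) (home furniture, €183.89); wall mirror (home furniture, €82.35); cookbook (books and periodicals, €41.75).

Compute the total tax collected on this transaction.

€21.96

Area rug (5x8) €183.89: home furniture → 8.25% → €15.17
Wall mirror €82.35: home furniture → 8.25% → €6.79
Cookbook €41.75: books and periodicals → 0% → €0.00
Total tax = €15.17 + €6.79 = €21.96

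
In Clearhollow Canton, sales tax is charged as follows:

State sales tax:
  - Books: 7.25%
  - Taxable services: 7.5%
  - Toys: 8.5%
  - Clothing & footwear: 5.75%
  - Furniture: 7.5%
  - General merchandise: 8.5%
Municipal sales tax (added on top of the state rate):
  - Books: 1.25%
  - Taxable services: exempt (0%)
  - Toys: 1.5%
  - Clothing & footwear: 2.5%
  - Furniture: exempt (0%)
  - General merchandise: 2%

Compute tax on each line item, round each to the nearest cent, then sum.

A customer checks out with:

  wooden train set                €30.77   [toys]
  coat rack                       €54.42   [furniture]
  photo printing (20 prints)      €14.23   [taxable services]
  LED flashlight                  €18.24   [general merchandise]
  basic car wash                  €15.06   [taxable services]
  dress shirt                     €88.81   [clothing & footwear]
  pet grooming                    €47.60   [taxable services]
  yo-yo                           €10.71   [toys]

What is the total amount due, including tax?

Wooden train set €30.77: toys → 8.5% + 1.5% municipal = 10% → €3.08
Coat rack €54.42: furniture → 7.5% + 0% municipal = 7.5% → €4.08
Photo printing (20 prints) €14.23: taxable services → 7.5% + 0% municipal = 7.5% → €1.07
LED flashlight €18.24: general merchandise → 8.5% + 2% municipal = 10.5% → €1.92
Basic car wash €15.06: taxable services → 7.5% + 0% municipal = 7.5% → €1.13
Dress shirt €88.81: clothing & footwear → 5.75% + 2.5% municipal = 8.25% → €7.33
Pet grooming €47.60: taxable services → 7.5% + 0% municipal = 7.5% → €3.57
Yo-yo €10.71: toys → 8.5% + 1.5% municipal = 10% → €1.07
Subtotal = €279.84; tax = €23.25; total due = €303.09

€303.09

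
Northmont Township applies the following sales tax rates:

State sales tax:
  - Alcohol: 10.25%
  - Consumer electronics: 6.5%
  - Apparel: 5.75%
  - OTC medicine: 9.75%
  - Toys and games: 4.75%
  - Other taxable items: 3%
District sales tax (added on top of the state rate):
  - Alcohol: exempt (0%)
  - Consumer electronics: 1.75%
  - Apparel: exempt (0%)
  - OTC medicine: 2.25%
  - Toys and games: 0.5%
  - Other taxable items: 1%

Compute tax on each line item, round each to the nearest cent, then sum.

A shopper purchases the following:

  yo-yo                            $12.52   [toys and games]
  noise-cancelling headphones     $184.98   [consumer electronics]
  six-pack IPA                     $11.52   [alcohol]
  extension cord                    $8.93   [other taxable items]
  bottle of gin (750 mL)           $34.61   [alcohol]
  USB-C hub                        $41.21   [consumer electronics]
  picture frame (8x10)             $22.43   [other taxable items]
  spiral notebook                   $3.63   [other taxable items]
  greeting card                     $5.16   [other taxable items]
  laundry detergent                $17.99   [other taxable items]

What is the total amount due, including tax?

$369.37

Yo-yo $12.52: toys and games → 4.75% + 0.5% district = 5.25% → $0.66
Noise-cancelling headphones $184.98: consumer electronics → 6.5% + 1.75% district = 8.25% → $15.26
Six-pack IPA $11.52: alcohol → 10.25% + 0% district = 10.25% → $1.18
Extension cord $8.93: other taxable items → 3% + 1% district = 4% → $0.36
Bottle of gin (750 mL) $34.61: alcohol → 10.25% + 0% district = 10.25% → $3.55
USB-C hub $41.21: consumer electronics → 6.5% + 1.75% district = 8.25% → $3.40
Picture frame (8x10) $22.43: other taxable items → 3% + 1% district = 4% → $0.90
Spiral notebook $3.63: other taxable items → 3% + 1% district = 4% → $0.15
Greeting card $5.16: other taxable items → 3% + 1% district = 4% → $0.21
Laundry detergent $17.99: other taxable items → 3% + 1% district = 4% → $0.72
Subtotal = $342.98; tax = $26.39; total due = $369.37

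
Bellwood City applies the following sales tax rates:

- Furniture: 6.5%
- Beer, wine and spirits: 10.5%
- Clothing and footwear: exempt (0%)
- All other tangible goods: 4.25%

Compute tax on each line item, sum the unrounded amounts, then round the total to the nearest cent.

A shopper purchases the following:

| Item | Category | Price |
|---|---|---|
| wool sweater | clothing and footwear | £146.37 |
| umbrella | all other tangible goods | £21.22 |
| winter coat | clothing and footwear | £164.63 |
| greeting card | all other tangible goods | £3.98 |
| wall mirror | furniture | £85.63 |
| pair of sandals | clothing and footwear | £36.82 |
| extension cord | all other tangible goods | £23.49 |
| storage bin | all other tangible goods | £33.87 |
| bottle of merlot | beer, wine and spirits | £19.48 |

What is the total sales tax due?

£11.12

Wool sweater £146.37: clothing and footwear → 0% → £0.00
Umbrella £21.22: all other tangible goods → 4.25% → £0.90185
Winter coat £164.63: clothing and footwear → 0% → £0.00
Greeting card £3.98: all other tangible goods → 4.25% → £0.16915
Wall mirror £85.63: furniture → 6.5% → £5.56595
Pair of sandals £36.82: clothing and footwear → 0% → £0.00
Extension cord £23.49: all other tangible goods → 4.25% → £0.998325
Storage bin £33.87: all other tangible goods → 4.25% → £1.439475
Bottle of merlot £19.48: beer, wine and spirits → 10.5% → £2.0454
Unrounded tax sum = £11.12015 → £11.12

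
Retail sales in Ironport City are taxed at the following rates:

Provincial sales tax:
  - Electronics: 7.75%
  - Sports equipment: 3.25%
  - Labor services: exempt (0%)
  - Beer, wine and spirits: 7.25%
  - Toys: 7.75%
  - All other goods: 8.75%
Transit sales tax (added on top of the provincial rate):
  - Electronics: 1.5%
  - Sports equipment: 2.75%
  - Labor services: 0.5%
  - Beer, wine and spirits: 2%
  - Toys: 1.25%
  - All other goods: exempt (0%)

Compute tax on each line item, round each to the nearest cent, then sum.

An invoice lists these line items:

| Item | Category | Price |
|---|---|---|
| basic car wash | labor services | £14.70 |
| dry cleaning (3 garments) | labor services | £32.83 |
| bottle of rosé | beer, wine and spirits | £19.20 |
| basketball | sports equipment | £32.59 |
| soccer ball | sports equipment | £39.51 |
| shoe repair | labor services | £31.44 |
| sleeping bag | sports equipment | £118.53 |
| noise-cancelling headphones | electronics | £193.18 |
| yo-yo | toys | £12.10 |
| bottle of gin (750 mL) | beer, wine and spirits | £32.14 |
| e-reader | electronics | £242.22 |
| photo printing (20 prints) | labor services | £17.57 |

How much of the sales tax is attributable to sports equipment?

Basketball £32.59: sports equipment → 3.25% + 2.75% transit = 6% → £1.96
Soccer ball £39.51: sports equipment → 3.25% + 2.75% transit = 6% → £2.37
Sleeping bag £118.53: sports equipment → 3.25% + 2.75% transit = 6% → £7.11
Tax on sports equipment = £1.96 + £2.37 + £7.11 = £11.44

£11.44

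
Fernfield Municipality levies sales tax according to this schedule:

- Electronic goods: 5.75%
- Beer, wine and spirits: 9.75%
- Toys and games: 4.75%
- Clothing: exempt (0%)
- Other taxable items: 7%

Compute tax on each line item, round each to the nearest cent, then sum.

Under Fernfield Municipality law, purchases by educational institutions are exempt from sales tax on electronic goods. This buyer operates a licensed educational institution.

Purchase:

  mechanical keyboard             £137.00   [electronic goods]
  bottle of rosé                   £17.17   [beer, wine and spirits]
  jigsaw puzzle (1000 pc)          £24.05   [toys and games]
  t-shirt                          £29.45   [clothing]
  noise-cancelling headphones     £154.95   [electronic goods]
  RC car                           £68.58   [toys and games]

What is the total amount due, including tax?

£437.27

Mechanical keyboard £137.00: electronic goods, buyer-exempt → 0% → £0.00
Bottle of rosé £17.17: beer, wine and spirits → 9.75% → £1.67
Jigsaw puzzle (1000 pc) £24.05: toys and games → 4.75% → £1.14
T-shirt £29.45: clothing → 0% → £0.00
Noise-cancelling headphones £154.95: electronic goods, buyer-exempt → 0% → £0.00
RC car £68.58: toys and games → 4.75% → £3.26
Subtotal = £431.20; tax = £6.07; total due = £437.27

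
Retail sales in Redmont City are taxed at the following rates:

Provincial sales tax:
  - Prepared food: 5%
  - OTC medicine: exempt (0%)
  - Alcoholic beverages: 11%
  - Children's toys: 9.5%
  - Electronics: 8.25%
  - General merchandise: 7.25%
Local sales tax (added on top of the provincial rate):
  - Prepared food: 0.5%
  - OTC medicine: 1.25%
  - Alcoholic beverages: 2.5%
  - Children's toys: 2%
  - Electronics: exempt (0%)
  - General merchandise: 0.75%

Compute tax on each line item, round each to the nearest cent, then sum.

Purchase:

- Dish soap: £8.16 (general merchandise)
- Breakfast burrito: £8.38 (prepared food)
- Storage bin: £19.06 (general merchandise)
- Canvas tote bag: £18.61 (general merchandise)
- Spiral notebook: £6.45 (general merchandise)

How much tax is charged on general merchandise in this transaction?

Dish soap £8.16: general merchandise → 7.25% + 0.75% local = 8% → £0.65
Storage bin £19.06: general merchandise → 7.25% + 0.75% local = 8% → £1.52
Canvas tote bag £18.61: general merchandise → 7.25% + 0.75% local = 8% → £1.49
Spiral notebook £6.45: general merchandise → 7.25% + 0.75% local = 8% → £0.52
Tax on general merchandise = £0.65 + £1.52 + £1.49 + £0.52 = £4.18

£4.18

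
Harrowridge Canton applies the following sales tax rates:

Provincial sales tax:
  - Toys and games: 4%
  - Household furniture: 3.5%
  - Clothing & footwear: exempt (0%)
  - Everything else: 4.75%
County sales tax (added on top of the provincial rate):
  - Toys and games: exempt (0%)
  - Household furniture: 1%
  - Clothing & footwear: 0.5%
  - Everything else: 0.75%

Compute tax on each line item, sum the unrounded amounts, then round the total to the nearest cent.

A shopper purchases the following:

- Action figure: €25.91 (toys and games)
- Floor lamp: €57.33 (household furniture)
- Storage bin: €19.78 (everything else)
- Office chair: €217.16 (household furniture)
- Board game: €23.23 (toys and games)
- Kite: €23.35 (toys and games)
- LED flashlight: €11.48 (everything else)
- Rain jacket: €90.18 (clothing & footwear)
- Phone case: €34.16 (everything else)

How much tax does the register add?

€19.30

Action figure €25.91: toys and games → 4% + 0% county = 4% → €1.0364
Floor lamp €57.33: household furniture → 3.5% + 1% county = 4.5% → €2.57985
Storage bin €19.78: everything else → 4.75% + 0.75% county = 5.5% → €1.0879
Office chair €217.16: household furniture → 3.5% + 1% county = 4.5% → €9.7722
Board game €23.23: toys and games → 4% + 0% county = 4% → €0.9292
Kite €23.35: toys and games → 4% + 0% county = 4% → €0.934
LED flashlight €11.48: everything else → 4.75% + 0.75% county = 5.5% → €0.6314
Rain jacket €90.18: clothing & footwear → 0% + 0.5% county = 0.5% → €0.4509
Phone case €34.16: everything else → 4.75% + 0.75% county = 5.5% → €1.8788
Unrounded tax sum = €19.30065 → €19.30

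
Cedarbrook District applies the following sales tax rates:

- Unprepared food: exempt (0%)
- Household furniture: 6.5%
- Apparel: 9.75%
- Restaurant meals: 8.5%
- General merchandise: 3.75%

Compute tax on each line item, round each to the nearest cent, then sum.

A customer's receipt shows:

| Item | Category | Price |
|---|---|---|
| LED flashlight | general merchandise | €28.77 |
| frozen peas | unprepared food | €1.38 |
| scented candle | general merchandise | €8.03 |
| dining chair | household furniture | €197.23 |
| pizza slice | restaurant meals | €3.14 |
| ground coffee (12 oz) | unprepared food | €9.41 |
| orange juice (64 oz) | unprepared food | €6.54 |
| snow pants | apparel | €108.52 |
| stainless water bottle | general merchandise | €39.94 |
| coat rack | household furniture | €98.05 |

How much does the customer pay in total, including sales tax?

LED flashlight €28.77: general merchandise → 3.75% → €1.08
Frozen peas €1.38: unprepared food → 0% → €0.00
Scented candle €8.03: general merchandise → 3.75% → €0.30
Dining chair €197.23: household furniture → 6.5% → €12.82
Pizza slice €3.14: restaurant meals → 8.5% → €0.27
Ground coffee (12 oz) €9.41: unprepared food → 0% → €0.00
Orange juice (64 oz) €6.54: unprepared food → 0% → €0.00
Snow pants €108.52: apparel → 9.75% → €10.58
Stainless water bottle €39.94: general merchandise → 3.75% → €1.50
Coat rack €98.05: household furniture → 6.5% → €6.37
Subtotal = €501.01; tax = €32.92; total due = €533.93

€533.93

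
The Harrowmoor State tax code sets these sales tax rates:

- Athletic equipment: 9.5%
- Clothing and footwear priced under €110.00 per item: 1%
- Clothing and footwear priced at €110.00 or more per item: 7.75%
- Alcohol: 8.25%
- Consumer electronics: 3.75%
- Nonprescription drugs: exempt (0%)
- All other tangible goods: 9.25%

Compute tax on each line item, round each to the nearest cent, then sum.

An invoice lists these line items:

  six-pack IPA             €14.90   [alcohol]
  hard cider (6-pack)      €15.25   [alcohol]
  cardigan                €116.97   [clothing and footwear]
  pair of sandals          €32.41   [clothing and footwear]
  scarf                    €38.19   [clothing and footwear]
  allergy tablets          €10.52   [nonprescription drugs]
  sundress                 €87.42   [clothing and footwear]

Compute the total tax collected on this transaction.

€13.13

Six-pack IPA €14.90: alcohol → 8.25% → €1.23
Hard cider (6-pack) €15.25: alcohol → 8.25% → €1.26
Cardigan €116.97: clothing and footwear, €110.00 or more → 7.75% → €9.07
Pair of sandals €32.41: clothing and footwear, under €110.00 → 1% → €0.32
Scarf €38.19: clothing and footwear, under €110.00 → 1% → €0.38
Allergy tablets €10.52: nonprescription drugs → 0% → €0.00
Sundress €87.42: clothing and footwear, under €110.00 → 1% → €0.87
Total tax = €1.23 + €1.26 + €9.07 + €0.32 + €0.38 + €0.87 = €13.13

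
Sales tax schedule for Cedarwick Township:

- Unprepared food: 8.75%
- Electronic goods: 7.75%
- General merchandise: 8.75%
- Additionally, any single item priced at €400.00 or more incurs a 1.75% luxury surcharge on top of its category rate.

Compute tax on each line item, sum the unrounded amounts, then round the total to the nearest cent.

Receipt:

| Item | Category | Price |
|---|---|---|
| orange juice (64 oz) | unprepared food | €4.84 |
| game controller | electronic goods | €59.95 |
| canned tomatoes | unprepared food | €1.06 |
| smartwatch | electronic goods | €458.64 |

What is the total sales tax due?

Orange juice (64 oz) €4.84: unprepared food → 8.75% → €0.4235
Game controller €59.95: electronic goods → 7.75% → €4.646125
Canned tomatoes €1.06: unprepared food → 8.75% → €0.09275
Smartwatch €458.64: electronic goods → 7.75% + 1.75% surcharge = 9.5% → €43.5708
Unrounded tax sum = €48.733175 → €48.73

€48.73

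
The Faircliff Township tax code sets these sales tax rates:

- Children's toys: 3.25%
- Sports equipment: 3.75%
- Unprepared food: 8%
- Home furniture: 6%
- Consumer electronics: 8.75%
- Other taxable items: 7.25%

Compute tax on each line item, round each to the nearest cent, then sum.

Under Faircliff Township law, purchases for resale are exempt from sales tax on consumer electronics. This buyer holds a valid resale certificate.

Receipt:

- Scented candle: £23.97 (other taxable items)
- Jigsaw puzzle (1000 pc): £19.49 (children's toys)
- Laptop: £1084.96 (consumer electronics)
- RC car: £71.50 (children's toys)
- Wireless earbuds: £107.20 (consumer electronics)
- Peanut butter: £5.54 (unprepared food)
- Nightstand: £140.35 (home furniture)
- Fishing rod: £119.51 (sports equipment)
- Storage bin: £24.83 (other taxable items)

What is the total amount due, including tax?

Scented candle £23.97: other taxable items → 7.25% → £1.74
Jigsaw puzzle (1000 pc) £19.49: children's toys → 3.25% → £0.63
Laptop £1084.96: consumer electronics, buyer-exempt → 0% → £0.00
RC car £71.50: children's toys → 3.25% → £2.32
Wireless earbuds £107.20: consumer electronics, buyer-exempt → 0% → £0.00
Peanut butter £5.54: unprepared food → 8% → £0.44
Nightstand £140.35: home furniture → 6% → £8.42
Fishing rod £119.51: sports equipment → 3.75% → £4.48
Storage bin £24.83: other taxable items → 7.25% → £1.80
Subtotal = £1597.35; tax = £19.83; total due = £1617.18

£1617.18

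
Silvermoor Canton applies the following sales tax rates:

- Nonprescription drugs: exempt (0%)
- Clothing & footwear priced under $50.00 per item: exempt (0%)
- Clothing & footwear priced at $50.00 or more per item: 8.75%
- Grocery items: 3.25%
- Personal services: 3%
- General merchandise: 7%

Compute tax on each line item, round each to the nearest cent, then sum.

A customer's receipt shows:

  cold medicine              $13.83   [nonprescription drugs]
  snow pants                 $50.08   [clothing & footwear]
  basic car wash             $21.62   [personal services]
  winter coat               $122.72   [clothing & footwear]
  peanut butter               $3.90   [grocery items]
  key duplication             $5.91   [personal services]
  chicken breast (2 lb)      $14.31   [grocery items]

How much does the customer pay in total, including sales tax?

$248.92

Cold medicine $13.83: nonprescription drugs → 0% → $0.00
Snow pants $50.08: clothing & footwear, $50.00 or more → 8.75% → $4.38
Basic car wash $21.62: personal services → 3% → $0.65
Winter coat $122.72: clothing & footwear, $50.00 or more → 8.75% → $10.74
Peanut butter $3.90: grocery items → 3.25% → $0.13
Key duplication $5.91: personal services → 3% → $0.18
Chicken breast (2 lb) $14.31: grocery items → 3.25% → $0.47
Subtotal = $232.37; tax = $16.55; total due = $248.92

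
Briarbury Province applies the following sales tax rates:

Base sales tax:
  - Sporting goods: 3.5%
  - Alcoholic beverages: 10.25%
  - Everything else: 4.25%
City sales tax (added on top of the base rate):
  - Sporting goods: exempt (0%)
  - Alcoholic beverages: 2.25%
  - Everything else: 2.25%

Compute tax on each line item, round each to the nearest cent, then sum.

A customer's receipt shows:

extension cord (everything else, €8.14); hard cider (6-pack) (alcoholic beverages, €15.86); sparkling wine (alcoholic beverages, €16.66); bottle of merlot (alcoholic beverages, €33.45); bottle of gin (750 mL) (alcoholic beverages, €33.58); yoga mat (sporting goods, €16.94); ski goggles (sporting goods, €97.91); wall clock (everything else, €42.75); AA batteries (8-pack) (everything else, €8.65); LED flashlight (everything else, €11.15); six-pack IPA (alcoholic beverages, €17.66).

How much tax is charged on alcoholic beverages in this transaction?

€14.65

Hard cider (6-pack) €15.86: alcoholic beverages → 10.25% + 2.25% city = 12.5% → €1.98
Sparkling wine €16.66: alcoholic beverages → 10.25% + 2.25% city = 12.5% → €2.08
Bottle of merlot €33.45: alcoholic beverages → 10.25% + 2.25% city = 12.5% → €4.18
Bottle of gin (750 mL) €33.58: alcoholic beverages → 10.25% + 2.25% city = 12.5% → €4.20
Six-pack IPA €17.66: alcoholic beverages → 10.25% + 2.25% city = 12.5% → €2.21
Tax on alcoholic beverages = €1.98 + €2.08 + €4.18 + €4.20 + €2.21 = €14.65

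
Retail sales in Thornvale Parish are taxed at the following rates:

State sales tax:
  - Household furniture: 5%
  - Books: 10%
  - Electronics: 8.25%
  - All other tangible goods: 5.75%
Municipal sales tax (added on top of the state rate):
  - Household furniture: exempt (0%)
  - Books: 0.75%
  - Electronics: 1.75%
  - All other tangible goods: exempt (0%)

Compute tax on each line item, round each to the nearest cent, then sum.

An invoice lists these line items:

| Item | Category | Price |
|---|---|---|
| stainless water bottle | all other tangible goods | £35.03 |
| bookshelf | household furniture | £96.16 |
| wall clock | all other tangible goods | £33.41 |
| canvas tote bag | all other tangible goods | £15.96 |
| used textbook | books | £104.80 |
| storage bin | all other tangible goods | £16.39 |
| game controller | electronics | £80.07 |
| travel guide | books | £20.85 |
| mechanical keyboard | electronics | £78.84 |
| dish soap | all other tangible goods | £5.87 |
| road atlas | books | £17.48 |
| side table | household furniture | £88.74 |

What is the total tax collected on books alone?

Used textbook £104.80: books → 10% + 0.75% municipal = 10.75% → £11.27
Travel guide £20.85: books → 10% + 0.75% municipal = 10.75% → £2.24
Road atlas £17.48: books → 10% + 0.75% municipal = 10.75% → £1.88
Tax on books = £11.27 + £2.24 + £1.88 = £15.39

£15.39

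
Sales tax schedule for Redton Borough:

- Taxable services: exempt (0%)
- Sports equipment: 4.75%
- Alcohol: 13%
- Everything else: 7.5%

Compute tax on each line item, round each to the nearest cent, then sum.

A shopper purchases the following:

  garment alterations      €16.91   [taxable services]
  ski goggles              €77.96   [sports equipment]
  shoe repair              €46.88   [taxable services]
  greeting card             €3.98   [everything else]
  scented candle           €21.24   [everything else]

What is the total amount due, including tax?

€172.56

Garment alterations €16.91: taxable services → 0% → €0.00
Ski goggles €77.96: sports equipment → 4.75% → €3.70
Shoe repair €46.88: taxable services → 0% → €0.00
Greeting card €3.98: everything else → 7.5% → €0.30
Scented candle €21.24: everything else → 7.5% → €1.59
Subtotal = €166.97; tax = €5.59; total due = €172.56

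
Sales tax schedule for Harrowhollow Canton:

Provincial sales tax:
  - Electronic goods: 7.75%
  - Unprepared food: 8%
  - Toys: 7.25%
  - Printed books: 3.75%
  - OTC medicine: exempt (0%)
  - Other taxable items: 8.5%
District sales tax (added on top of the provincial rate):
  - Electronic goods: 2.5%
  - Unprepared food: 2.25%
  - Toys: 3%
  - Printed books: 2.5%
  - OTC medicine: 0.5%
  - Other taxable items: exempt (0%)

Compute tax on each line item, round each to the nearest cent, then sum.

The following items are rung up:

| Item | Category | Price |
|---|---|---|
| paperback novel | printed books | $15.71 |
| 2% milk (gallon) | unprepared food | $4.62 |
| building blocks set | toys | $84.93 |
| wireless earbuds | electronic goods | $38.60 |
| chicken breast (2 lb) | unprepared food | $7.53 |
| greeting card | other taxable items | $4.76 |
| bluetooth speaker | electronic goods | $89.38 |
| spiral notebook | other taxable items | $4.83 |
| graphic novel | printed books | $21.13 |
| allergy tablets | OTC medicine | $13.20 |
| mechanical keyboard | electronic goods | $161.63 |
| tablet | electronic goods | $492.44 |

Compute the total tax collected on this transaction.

$93.30

Paperback novel $15.71: printed books → 3.75% + 2.5% district = 6.25% → $0.98
2% milk (gallon) $4.62: unprepared food → 8% + 2.25% district = 10.25% → $0.47
Building blocks set $84.93: toys → 7.25% + 3% district = 10.25% → $8.71
Wireless earbuds $38.60: electronic goods → 7.75% + 2.5% district = 10.25% → $3.96
Chicken breast (2 lb) $7.53: unprepared food → 8% + 2.25% district = 10.25% → $0.77
Greeting card $4.76: other taxable items → 8.5% + 0% district = 8.5% → $0.40
Bluetooth speaker $89.38: electronic goods → 7.75% + 2.5% district = 10.25% → $9.16
Spiral notebook $4.83: other taxable items → 8.5% + 0% district = 8.5% → $0.41
Graphic novel $21.13: printed books → 3.75% + 2.5% district = 6.25% → $1.32
Allergy tablets $13.20: OTC medicine → 0% + 0.5% district = 0.5% → $0.07
Mechanical keyboard $161.63: electronic goods → 7.75% + 2.5% district = 10.25% → $16.57
Tablet $492.44: electronic goods → 7.75% + 2.5% district = 10.25% → $50.48
Total tax = $0.98 + $0.47 + $8.71 + $3.96 + $0.77 + $0.40 + $9.16 + $0.41 + $1.32 + $0.07 + $16.57 + $50.48 = $93.30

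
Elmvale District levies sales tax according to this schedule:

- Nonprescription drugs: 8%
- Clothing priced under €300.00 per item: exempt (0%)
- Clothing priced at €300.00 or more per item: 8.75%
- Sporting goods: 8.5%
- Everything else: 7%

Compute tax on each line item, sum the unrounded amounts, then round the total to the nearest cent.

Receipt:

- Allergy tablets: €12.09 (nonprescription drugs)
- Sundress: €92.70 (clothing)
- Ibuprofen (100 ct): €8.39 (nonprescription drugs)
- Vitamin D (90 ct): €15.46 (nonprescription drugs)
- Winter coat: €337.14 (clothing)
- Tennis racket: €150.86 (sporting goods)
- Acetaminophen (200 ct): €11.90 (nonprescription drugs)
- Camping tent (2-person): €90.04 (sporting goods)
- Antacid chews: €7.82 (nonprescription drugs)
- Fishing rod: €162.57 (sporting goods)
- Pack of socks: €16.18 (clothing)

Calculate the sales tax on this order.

€68.25

Allergy tablets €12.09: nonprescription drugs → 8% → €0.9672
Sundress €92.70: clothing, under €300.00 → 0% → €0.00
Ibuprofen (100 ct) €8.39: nonprescription drugs → 8% → €0.6712
Vitamin D (90 ct) €15.46: nonprescription drugs → 8% → €1.2368
Winter coat €337.14: clothing, €300.00 or more → 8.75% → €29.49975
Tennis racket €150.86: sporting goods → 8.5% → €12.8231
Acetaminophen (200 ct) €11.90: nonprescription drugs → 8% → €0.952
Camping tent (2-person) €90.04: sporting goods → 8.5% → €7.6534
Antacid chews €7.82: nonprescription drugs → 8% → €0.6256
Fishing rod €162.57: sporting goods → 8.5% → €13.81845
Pack of socks €16.18: clothing, under €300.00 → 0% → €0.00
Unrounded tax sum = €68.2475 → €68.25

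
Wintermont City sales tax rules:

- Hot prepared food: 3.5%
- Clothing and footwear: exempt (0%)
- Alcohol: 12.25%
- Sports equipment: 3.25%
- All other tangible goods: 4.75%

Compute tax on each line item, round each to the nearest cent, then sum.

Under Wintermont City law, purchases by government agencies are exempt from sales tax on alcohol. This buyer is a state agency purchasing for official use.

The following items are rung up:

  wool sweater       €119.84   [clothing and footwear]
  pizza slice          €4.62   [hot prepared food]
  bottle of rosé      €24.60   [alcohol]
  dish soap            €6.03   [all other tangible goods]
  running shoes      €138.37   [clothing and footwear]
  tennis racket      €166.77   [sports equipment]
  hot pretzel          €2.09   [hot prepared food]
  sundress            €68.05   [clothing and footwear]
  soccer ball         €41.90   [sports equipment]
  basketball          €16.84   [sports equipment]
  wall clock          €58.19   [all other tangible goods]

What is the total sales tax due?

€10.61

Wool sweater €119.84: clothing and footwear → 0% → €0.00
Pizza slice €4.62: hot prepared food → 3.5% → €0.16
Bottle of rosé €24.60: alcohol, buyer-exempt → 0% → €0.00
Dish soap €6.03: all other tangible goods → 4.75% → €0.29
Running shoes €138.37: clothing and footwear → 0% → €0.00
Tennis racket €166.77: sports equipment → 3.25% → €5.42
Hot pretzel €2.09: hot prepared food → 3.5% → €0.07
Sundress €68.05: clothing and footwear → 0% → €0.00
Soccer ball €41.90: sports equipment → 3.25% → €1.36
Basketball €16.84: sports equipment → 3.25% → €0.55
Wall clock €58.19: all other tangible goods → 4.75% → €2.76
Total tax = €0.16 + €0.29 + €5.42 + €0.07 + €1.36 + €0.55 + €2.76 = €10.61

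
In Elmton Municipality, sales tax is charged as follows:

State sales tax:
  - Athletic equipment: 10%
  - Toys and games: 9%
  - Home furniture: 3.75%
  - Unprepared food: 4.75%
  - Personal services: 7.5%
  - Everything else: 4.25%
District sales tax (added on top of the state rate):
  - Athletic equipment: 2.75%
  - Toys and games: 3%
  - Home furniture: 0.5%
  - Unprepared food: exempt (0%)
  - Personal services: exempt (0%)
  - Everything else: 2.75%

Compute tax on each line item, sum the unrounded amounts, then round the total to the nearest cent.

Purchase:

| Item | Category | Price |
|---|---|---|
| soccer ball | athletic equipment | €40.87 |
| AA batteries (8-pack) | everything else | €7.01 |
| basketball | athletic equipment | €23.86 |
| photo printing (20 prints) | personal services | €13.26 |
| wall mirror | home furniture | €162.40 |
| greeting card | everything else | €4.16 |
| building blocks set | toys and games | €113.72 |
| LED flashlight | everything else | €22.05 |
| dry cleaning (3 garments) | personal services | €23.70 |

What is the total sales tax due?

Soccer ball €40.87: athletic equipment → 10% + 2.75% district = 12.75% → €5.210925
AA batteries (8-pack) €7.01: everything else → 4.25% + 2.75% district = 7% → €0.4907
Basketball €23.86: athletic equipment → 10% + 2.75% district = 12.75% → €3.04215
Photo printing (20 prints) €13.26: personal services → 7.5% + 0% district = 7.5% → €0.9945
Wall mirror €162.40: home furniture → 3.75% + 0.5% district = 4.25% → €6.902
Greeting card €4.16: everything else → 4.25% + 2.75% district = 7% → €0.2912
Building blocks set €113.72: toys and games → 9% + 3% district = 12% → €13.6464
LED flashlight €22.05: everything else → 4.25% + 2.75% district = 7% → €1.5435
Dry cleaning (3 garments) €23.70: personal services → 7.5% + 0% district = 7.5% → €1.7775
Unrounded tax sum = €33.898875 → €33.90

€33.90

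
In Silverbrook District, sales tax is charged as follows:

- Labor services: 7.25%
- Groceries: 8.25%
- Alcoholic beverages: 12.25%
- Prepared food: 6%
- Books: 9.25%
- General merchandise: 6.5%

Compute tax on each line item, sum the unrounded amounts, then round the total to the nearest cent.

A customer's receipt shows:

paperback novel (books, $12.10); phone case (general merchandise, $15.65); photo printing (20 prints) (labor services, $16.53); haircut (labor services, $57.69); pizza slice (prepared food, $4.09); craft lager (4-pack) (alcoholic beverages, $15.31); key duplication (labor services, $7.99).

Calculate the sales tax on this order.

$10.22

Paperback novel $12.10: books → 9.25% → $1.11925
Phone case $15.65: general merchandise → 6.5% → $1.01725
Photo printing (20 prints) $16.53: labor services → 7.25% → $1.198425
Haircut $57.69: labor services → 7.25% → $4.182525
Pizza slice $4.09: prepared food → 6% → $0.2454
Craft lager (4-pack) $15.31: alcoholic beverages → 12.25% → $1.875475
Key duplication $7.99: labor services → 7.25% → $0.579275
Unrounded tax sum = $10.2176 → $10.22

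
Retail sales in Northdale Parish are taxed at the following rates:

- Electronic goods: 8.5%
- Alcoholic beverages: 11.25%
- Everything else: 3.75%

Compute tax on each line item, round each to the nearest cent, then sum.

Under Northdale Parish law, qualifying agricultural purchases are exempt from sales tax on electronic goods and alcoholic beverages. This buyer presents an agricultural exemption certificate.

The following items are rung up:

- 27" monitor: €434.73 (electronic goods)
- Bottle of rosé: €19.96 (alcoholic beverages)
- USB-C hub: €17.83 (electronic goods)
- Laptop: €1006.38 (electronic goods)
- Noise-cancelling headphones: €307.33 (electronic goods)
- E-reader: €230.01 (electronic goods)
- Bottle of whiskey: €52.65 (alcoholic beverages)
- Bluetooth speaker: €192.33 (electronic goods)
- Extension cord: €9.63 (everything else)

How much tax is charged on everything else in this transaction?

€0.36

Extension cord €9.63: everything else → 3.75% → €0.36
Tax on everything else = €0.36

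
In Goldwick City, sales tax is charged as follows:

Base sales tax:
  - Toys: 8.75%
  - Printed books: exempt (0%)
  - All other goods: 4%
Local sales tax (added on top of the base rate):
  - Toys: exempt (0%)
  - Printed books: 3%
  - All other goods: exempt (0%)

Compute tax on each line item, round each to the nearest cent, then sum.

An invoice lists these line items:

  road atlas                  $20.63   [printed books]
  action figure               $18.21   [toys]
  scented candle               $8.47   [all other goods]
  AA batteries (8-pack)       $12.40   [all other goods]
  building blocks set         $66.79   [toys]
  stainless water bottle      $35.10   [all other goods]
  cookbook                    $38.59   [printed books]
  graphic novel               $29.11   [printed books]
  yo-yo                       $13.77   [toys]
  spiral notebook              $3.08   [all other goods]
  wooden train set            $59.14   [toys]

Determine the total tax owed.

Road atlas $20.63: printed books → 0% + 3% local = 3% → $0.62
Action figure $18.21: toys → 8.75% + 0% local = 8.75% → $1.59
Scented candle $8.47: all other goods → 4% + 0% local = 4% → $0.34
AA batteries (8-pack) $12.40: all other goods → 4% + 0% local = 4% → $0.50
Building blocks set $66.79: toys → 8.75% + 0% local = 8.75% → $5.84
Stainless water bottle $35.10: all other goods → 4% + 0% local = 4% → $1.40
Cookbook $38.59: printed books → 0% + 3% local = 3% → $1.16
Graphic novel $29.11: printed books → 0% + 3% local = 3% → $0.87
Yo-yo $13.77: toys → 8.75% + 0% local = 8.75% → $1.20
Spiral notebook $3.08: all other goods → 4% + 0% local = 4% → $0.12
Wooden train set $59.14: toys → 8.75% + 0% local = 8.75% → $5.17
Total tax = $0.62 + $1.59 + $0.34 + $0.50 + $5.84 + $1.40 + $1.16 + $0.87 + $1.20 + $0.12 + $5.17 = $18.81

$18.81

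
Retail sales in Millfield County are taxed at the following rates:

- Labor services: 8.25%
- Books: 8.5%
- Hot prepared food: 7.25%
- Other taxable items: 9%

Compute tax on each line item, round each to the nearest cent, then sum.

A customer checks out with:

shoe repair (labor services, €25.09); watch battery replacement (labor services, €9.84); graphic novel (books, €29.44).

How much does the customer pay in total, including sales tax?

Shoe repair €25.09: labor services → 8.25% → €2.07
Watch battery replacement €9.84: labor services → 8.25% → €0.81
Graphic novel €29.44: books → 8.5% → €2.50
Subtotal = €64.37; tax = €5.38; total due = €69.75

€69.75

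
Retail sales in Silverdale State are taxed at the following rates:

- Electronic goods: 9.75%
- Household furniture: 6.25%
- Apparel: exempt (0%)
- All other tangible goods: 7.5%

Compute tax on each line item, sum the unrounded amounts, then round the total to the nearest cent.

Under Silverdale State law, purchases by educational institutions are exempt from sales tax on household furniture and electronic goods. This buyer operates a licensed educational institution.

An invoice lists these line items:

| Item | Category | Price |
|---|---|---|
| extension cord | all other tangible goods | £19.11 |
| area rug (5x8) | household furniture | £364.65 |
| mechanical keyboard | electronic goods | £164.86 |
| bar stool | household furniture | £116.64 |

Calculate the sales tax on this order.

£1.43

Extension cord £19.11: all other tangible goods → 7.5% → £1.43325
Area rug (5x8) £364.65: household furniture, buyer-exempt → 0% → £0.00
Mechanical keyboard £164.86: electronic goods, buyer-exempt → 0% → £0.00
Bar stool £116.64: household furniture, buyer-exempt → 0% → £0.00
Unrounded tax sum = £1.43325 → £1.43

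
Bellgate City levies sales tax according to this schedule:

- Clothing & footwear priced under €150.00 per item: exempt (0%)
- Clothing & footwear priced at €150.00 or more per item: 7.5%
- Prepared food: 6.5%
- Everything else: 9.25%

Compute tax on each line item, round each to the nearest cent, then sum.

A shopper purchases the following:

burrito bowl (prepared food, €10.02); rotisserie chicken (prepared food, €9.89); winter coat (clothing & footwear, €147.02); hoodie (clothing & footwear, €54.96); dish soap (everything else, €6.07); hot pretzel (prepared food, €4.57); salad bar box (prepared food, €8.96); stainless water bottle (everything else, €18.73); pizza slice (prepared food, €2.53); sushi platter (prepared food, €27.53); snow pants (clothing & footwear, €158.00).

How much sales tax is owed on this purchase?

Burrito bowl €10.02: prepared food → 6.5% → €0.65
Rotisserie chicken €9.89: prepared food → 6.5% → €0.64
Winter coat €147.02: clothing & footwear, under €150.00 → 0% → €0.00
Hoodie €54.96: clothing & footwear, under €150.00 → 0% → €0.00
Dish soap €6.07: everything else → 9.25% → €0.56
Hot pretzel €4.57: prepared food → 6.5% → €0.30
Salad bar box €8.96: prepared food → 6.5% → €0.58
Stainless water bottle €18.73: everything else → 9.25% → €1.73
Pizza slice €2.53: prepared food → 6.5% → €0.16
Sushi platter €27.53: prepared food → 6.5% → €1.79
Snow pants €158.00: clothing & footwear, €150.00 or more → 7.5% → €11.85
Total tax = €0.65 + €0.64 + €0.56 + €0.30 + €0.58 + €1.73 + €0.16 + €1.79 + €11.85 = €18.26

€18.26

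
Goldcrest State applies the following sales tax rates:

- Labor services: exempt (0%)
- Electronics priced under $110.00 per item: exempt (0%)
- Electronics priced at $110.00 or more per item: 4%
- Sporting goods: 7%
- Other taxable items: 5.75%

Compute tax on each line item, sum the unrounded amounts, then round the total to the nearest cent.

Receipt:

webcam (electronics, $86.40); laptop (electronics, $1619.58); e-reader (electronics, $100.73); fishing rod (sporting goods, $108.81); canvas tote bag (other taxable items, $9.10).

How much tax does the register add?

Webcam $86.40: electronics, under $110.00 → 0% → $0.00
Laptop $1619.58: electronics, $110.00 or more → 4% → $64.7832
E-reader $100.73: electronics, under $110.00 → 0% → $0.00
Fishing rod $108.81: sporting goods → 7% → $7.6167
Canvas tote bag $9.10: other taxable items → 5.75% → $0.52325
Unrounded tax sum = $72.92315 → $72.92

$72.92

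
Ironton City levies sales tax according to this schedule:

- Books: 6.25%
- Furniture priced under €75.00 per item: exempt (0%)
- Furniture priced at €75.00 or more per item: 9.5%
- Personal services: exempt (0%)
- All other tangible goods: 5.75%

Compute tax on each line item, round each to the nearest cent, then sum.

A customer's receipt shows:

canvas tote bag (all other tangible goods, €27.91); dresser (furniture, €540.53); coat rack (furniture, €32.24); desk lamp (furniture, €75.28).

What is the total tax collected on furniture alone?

€58.50

Dresser €540.53: furniture, €75.00 or more → 9.5% → €51.35
Coat rack €32.24: furniture, under €75.00 → 0% → €0.00
Desk lamp €75.28: furniture, €75.00 or more → 9.5% → €7.15
Tax on furniture = €51.35 + €0.00 + €7.15 = €58.50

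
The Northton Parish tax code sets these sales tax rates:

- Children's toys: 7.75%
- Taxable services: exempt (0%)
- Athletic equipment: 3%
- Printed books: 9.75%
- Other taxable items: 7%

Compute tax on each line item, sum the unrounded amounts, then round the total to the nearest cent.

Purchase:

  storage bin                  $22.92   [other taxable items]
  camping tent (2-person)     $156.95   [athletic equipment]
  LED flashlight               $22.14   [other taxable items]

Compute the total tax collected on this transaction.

Storage bin $22.92: other taxable items → 7% → $1.6044
Camping tent (2-person) $156.95: athletic equipment → 3% → $4.7085
LED flashlight $22.14: other taxable items → 7% → $1.5498
Unrounded tax sum = $7.8627 → $7.86

$7.86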